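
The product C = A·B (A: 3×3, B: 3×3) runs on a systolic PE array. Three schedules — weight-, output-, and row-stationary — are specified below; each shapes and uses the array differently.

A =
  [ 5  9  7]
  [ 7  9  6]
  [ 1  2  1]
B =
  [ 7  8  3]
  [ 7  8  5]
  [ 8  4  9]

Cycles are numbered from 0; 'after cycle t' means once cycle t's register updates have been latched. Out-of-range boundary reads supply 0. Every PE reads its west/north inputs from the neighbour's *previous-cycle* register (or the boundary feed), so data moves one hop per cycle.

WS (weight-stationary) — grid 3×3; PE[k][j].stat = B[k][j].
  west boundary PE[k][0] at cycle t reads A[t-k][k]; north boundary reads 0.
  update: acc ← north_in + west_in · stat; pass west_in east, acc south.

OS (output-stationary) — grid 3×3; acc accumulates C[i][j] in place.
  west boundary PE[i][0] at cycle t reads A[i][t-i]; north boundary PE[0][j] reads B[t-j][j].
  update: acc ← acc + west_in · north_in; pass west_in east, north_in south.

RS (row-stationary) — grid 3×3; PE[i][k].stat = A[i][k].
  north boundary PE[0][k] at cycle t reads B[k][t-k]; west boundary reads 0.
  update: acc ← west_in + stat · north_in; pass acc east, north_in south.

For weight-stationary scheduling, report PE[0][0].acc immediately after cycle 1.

WS (3×3). Following PE[0][0] plus its west/north inputs:
  step 0 · PE0,0: acc=35; fwd→5 fwd↓35
  step 1 · PE0,0: acc=49; fwd→7 fwd↓49

PE[0][0].acc = 49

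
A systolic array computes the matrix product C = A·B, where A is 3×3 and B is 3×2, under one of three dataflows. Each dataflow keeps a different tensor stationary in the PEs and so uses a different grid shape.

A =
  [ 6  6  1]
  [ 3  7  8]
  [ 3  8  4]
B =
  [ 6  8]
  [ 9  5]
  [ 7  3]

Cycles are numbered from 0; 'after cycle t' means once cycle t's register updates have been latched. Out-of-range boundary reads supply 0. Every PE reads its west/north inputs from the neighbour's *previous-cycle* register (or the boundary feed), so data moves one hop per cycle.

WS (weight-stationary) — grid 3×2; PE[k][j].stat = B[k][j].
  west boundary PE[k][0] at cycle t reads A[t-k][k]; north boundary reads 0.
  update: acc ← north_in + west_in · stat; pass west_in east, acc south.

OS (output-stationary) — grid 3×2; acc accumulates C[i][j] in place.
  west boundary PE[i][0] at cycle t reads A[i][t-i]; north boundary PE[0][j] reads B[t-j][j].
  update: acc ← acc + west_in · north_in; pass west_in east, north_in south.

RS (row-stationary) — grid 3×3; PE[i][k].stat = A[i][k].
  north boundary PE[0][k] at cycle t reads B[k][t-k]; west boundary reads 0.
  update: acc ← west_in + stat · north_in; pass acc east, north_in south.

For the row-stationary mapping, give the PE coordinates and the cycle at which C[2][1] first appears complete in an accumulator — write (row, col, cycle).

RS — PE[2][2] is where C[2][1] collects:
  c0 r2c2: 0 / 0 / 0
  c1 r2c2: 0 / 0 / 0
  c2 r2c2: 0 / 0 / 0
  c3 r2c2: 0 / 0 / 0
  c4 r2c2: 118 / 118 / 7
  c5 r2c2: 76 / 76 / 3

(row, col, cycle) = (2, 2, 5)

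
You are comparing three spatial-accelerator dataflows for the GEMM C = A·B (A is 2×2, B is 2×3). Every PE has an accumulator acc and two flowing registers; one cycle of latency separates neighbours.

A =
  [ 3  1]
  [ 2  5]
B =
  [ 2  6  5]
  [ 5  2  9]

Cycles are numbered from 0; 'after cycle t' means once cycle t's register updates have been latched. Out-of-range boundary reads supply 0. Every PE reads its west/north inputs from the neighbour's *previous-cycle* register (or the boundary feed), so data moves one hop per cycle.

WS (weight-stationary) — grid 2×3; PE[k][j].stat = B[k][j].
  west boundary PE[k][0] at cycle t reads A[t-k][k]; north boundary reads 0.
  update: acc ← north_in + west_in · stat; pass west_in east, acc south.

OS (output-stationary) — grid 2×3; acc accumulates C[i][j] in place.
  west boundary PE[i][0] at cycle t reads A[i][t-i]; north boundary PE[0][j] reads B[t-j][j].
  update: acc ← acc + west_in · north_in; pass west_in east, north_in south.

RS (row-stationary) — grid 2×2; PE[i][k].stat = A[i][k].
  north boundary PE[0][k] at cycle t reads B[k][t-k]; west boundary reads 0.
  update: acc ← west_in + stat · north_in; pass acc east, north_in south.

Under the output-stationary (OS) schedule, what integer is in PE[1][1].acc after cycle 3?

OS 2×3: PE[1][1] cycle-by-cycle (with neighbour feeds):
  after 0 — PE[0][1] acc=0, pass-E 0, pass-S 0
  after 0 — PE[1][0] acc=0, pass-E 0, pass-S 0
  after 0 — PE[1][1] acc=0, pass-E 0, pass-S 0
  after 1 — PE[0][1] acc=18, pass-E 3, pass-S 6
  after 1 — PE[1][0] acc=4, pass-E 2, pass-S 2
  after 1 — PE[1][1] acc=0, pass-E 0, pass-S 0
  after 2 — PE[0][1] acc=20, pass-E 1, pass-S 2
  after 2 — PE[1][0] acc=29, pass-E 5, pass-S 5
  after 2 — PE[1][1] acc=12, pass-E 2, pass-S 6
  after 3 — PE[0][1] acc=20, pass-E 0, pass-S 0
  after 3 — PE[1][0] acc=29, pass-E 0, pass-S 0
  after 3 — PE[1][1] acc=22, pass-E 5, pass-S 2

PE[1][1].acc = 22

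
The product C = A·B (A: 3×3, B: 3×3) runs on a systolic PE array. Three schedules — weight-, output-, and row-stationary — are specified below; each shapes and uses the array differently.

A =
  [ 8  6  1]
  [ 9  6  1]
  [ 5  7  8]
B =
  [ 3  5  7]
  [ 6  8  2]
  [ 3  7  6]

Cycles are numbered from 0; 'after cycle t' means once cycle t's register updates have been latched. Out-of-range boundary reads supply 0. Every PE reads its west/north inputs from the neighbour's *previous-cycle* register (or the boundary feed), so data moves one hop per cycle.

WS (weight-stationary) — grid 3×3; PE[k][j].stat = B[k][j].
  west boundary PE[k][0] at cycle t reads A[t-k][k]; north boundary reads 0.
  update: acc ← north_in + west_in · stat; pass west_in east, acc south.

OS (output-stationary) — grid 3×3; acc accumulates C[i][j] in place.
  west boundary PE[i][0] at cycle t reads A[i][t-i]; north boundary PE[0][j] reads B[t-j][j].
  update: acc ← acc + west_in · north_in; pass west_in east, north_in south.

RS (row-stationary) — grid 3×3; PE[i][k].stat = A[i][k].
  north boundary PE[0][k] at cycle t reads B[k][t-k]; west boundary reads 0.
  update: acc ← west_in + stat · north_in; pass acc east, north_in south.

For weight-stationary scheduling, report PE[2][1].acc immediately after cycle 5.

WS 3×3: PE[2][1] cycle-by-cycle (with neighbour feeds):
  after 0 — PE[1][1] acc=0, pass-E 0, pass-S 0
  after 0 — PE[2][0] acc=0, pass-E 0, pass-S 0
  after 0 — PE[2][1] acc=0, pass-E 0, pass-S 0
  after 1 — PE[1][1] acc=0, pass-E 0, pass-S 0
  after 1 — PE[2][0] acc=0, pass-E 0, pass-S 0
  after 1 — PE[2][1] acc=0, pass-E 0, pass-S 0
  after 2 — PE[1][1] acc=88, pass-E 6, pass-S 88
  after 2 — PE[2][0] acc=63, pass-E 1, pass-S 63
  after 2 — PE[2][1] acc=0, pass-E 0, pass-S 0
  after 3 — PE[1][1] acc=93, pass-E 6, pass-S 93
  after 3 — PE[2][0] acc=66, pass-E 1, pass-S 66
  after 3 — PE[2][1] acc=95, pass-E 1, pass-S 95
  after 4 — PE[1][1] acc=81, pass-E 7, pass-S 81
  after 4 — PE[2][0] acc=81, pass-E 8, pass-S 81
  after 4 — PE[2][1] acc=100, pass-E 1, pass-S 100
  after 5 — PE[1][1] acc=0, pass-E 0, pass-S 0
  after 5 — PE[2][0] acc=0, pass-E 0, pass-S 0
  after 5 — PE[2][1] acc=137, pass-E 8, pass-S 137

PE[2][1].acc = 137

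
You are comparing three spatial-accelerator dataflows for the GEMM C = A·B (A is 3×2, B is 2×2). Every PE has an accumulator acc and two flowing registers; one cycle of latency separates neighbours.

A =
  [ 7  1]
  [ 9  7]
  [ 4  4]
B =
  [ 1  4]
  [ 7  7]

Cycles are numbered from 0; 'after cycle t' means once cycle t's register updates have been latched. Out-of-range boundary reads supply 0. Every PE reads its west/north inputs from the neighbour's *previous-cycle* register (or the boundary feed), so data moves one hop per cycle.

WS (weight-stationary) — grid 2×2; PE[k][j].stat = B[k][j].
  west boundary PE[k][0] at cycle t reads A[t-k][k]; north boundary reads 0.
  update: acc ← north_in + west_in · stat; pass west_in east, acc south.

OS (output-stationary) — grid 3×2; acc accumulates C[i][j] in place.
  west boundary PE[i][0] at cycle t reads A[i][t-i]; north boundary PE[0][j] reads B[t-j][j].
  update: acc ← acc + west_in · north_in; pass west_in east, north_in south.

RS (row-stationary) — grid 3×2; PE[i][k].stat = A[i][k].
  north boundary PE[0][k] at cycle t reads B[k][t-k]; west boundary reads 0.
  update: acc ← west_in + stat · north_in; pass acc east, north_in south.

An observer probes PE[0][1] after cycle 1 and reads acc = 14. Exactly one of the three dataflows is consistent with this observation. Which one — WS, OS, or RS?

dataflow = RS

WS (2×2 grid), PE[0][1]:
  t=0 PE[0][1]: acc=0 h=0 v=0
  t=1 PE[0][1]: acc=28 h=7 v=28
OS (3×2 grid), PE[0][1]:
  t=0 PE[0][1]: acc=0 h=0 v=0
  t=1 PE[0][1]: acc=28 h=7 v=4
RS (3×2 grid), PE[0][1]:
  t=0 PE[0][1]: acc=0 h=0 v=0
  t=1 PE[0][1]: acc=14 h=14 v=7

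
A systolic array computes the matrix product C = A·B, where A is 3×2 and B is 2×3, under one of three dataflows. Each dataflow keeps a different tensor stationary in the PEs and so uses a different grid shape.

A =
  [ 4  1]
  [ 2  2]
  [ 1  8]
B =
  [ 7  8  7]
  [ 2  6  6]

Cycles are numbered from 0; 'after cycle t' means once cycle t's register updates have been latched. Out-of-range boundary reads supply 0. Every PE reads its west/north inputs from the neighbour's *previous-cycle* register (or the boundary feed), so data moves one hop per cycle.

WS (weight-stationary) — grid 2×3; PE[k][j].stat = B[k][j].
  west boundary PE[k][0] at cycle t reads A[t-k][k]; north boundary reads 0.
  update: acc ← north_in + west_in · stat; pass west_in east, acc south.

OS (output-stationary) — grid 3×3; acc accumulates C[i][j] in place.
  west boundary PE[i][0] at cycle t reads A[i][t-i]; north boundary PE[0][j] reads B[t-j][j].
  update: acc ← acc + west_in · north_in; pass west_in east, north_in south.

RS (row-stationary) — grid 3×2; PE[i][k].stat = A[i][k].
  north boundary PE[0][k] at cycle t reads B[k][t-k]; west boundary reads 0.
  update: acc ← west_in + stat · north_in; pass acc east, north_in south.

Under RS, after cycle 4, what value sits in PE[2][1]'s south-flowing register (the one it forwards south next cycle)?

register = 6

Tracing RS — 3×2 array, target PE[2][1]:
  c0 r1c1: 0 / 0 / 0
  c0 r2c0: 0 / 0 / 0
  c0 r2c1: 0 / 0 / 0
  c1 r1c1: 0 / 0 / 0
  c1 r2c0: 0 / 0 / 0
  c1 r2c1: 0 / 0 / 0
  c2 r1c1: 18 / 18 / 2
  c2 r2c0: 7 / 7 / 7
  c2 r2c1: 0 / 0 / 0
  c3 r1c1: 28 / 28 / 6
  c3 r2c0: 8 / 8 / 8
  c3 r2c1: 23 / 23 / 2
  c4 r1c1: 26 / 26 / 6
  c4 r2c0: 7 / 7 / 7
  c4 r2c1: 56 / 56 / 6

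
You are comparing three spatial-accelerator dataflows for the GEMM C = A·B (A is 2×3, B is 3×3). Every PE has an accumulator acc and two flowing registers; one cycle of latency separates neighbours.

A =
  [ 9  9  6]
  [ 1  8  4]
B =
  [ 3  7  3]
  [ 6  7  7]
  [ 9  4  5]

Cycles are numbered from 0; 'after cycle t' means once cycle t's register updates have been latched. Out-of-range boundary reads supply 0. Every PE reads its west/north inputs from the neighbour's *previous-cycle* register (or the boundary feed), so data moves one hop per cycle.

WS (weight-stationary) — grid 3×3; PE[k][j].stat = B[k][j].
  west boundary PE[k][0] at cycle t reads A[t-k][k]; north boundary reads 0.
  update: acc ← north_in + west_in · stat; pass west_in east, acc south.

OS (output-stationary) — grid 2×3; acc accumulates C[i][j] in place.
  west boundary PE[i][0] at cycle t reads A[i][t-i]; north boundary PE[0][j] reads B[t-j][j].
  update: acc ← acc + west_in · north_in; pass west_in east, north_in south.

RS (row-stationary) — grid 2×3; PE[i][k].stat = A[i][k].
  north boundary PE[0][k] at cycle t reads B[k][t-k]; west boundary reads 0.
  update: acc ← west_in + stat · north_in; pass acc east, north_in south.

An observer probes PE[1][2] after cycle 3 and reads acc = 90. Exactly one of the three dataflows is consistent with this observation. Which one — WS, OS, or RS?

WS (3×3 grid), PE[1][2]:
  @0  [1,2]  acc 0  |  →0  ↓0
  @1  [1,2]  acc 0  |  →0  ↓0
  @2  [1,2]  acc 0  |  →0  ↓0
  @3  [1,2]  acc 90  |  →9  ↓90
OS (2×3 grid), PE[1][2]:
  @0  [1,2]  acc 0  |  →0  ↓0
  @1  [1,2]  acc 0  |  →0  ↓0
  @2  [1,2]  acc 0  |  →0  ↓0
  @3  [1,2]  acc 3  |  →1  ↓3
RS (2×3 grid), PE[1][2]:
  @0  [1,2]  acc 0  |  →0  ↓0
  @1  [1,2]  acc 0  |  →0  ↓0
  @2  [1,2]  acc 0  |  →0  ↓0
  @3  [1,2]  acc 87  |  →87  ↓9

dataflow = WS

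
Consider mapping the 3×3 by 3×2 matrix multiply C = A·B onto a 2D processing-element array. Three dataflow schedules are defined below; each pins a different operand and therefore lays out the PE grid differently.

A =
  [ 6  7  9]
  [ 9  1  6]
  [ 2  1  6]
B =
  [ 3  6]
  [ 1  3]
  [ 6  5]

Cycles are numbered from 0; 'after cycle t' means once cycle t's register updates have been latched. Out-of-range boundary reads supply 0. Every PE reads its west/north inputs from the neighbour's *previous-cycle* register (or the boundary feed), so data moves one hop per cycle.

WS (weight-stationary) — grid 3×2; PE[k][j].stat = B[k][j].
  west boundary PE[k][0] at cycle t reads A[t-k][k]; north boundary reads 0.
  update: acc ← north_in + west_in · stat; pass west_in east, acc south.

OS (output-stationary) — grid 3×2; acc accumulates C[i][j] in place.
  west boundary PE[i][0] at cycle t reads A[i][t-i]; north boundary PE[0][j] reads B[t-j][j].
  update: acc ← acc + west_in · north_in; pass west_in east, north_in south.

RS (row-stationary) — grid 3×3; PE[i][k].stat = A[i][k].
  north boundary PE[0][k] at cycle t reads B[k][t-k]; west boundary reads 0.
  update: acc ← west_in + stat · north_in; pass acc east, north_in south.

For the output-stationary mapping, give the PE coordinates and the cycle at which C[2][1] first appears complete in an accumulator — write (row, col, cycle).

OS — PE[2][1] is where C[2][1] collects:
  c0 r2c1: 0 / 0 / 0
  c1 r2c1: 0 / 0 / 0
  c2 r2c1: 0 / 0 / 0
  c3 r2c1: 12 / 2 / 6
  c4 r2c1: 15 / 1 / 3
  c5 r2c1: 45 / 6 / 5

(row, col, cycle) = (2, 1, 5)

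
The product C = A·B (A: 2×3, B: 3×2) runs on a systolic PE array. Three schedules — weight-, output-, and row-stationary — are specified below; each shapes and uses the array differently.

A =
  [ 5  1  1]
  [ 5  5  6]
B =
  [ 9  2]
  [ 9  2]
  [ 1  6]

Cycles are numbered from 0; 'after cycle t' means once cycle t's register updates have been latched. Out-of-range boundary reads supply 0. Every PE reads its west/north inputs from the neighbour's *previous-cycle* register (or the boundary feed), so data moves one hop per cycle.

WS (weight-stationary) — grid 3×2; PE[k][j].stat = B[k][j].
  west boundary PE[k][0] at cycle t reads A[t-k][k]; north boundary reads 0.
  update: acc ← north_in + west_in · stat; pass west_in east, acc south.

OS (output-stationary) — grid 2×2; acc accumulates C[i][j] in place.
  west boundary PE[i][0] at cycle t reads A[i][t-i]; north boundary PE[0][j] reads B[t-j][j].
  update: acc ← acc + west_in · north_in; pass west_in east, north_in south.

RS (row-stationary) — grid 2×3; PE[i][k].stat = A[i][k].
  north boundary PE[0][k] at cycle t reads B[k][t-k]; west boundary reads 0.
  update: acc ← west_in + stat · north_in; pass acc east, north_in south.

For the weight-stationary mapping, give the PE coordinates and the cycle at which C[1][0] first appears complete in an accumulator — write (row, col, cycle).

(row, col, cycle) = (2, 0, 3)

WS: C[1][0] accumulates in PE[2][0]:
  @0  [2,0]  acc 0  |  →0  ↓0
  @1  [2,0]  acc 0  |  →0  ↓0
  @2  [2,0]  acc 55  |  →1  ↓55
  @3  [2,0]  acc 96  |  →6  ↓96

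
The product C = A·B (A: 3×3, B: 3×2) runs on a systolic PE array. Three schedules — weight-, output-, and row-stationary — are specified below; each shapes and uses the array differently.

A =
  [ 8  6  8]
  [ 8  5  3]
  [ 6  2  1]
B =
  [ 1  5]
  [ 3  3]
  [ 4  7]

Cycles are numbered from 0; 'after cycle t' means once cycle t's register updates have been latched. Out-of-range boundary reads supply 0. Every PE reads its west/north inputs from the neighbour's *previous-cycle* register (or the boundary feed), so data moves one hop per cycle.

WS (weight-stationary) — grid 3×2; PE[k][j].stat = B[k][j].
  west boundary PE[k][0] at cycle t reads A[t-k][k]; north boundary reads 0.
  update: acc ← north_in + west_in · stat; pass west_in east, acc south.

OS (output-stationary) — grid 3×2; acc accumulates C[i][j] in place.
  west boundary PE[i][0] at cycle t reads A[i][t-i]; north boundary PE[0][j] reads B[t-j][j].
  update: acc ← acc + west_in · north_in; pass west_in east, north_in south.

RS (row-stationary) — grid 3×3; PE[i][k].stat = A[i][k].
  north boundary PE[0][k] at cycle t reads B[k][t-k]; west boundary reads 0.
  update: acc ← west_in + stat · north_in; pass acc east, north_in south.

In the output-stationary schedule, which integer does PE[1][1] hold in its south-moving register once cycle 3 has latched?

register = 3

OS on a 3×2 grid — tracing PE[1][1] and its feeders:
  t=0 PE[0][1]: acc=0 h=0 v=0
  t=0 PE[1][0]: acc=0 h=0 v=0
  t=0 PE[1][1]: acc=0 h=0 v=0
  t=1 PE[0][1]: acc=40 h=8 v=5
  t=1 PE[1][0]: acc=8 h=8 v=1
  t=1 PE[1][1]: acc=0 h=0 v=0
  t=2 PE[0][1]: acc=58 h=6 v=3
  t=2 PE[1][0]: acc=23 h=5 v=3
  t=2 PE[1][1]: acc=40 h=8 v=5
  t=3 PE[0][1]: acc=114 h=8 v=7
  t=3 PE[1][0]: acc=35 h=3 v=4
  t=3 PE[1][1]: acc=55 h=5 v=3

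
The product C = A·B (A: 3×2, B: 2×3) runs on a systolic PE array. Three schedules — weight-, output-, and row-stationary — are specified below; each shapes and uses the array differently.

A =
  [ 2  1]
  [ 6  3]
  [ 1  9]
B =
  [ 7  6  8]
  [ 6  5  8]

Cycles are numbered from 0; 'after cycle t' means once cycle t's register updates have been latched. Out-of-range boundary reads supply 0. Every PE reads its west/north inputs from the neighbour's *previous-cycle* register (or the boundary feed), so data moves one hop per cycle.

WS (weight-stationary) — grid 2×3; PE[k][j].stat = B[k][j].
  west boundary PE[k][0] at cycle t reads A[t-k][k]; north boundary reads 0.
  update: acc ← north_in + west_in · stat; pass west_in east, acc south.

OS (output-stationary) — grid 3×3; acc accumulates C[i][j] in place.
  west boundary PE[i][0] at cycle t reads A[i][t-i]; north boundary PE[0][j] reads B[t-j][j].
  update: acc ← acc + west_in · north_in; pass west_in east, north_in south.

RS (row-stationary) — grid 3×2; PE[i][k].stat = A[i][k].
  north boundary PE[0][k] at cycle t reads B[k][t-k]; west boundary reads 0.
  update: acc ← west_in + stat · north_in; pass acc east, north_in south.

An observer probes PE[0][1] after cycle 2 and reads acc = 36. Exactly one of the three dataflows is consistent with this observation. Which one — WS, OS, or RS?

dataflow = WS

Under WS (2×3), PE[0][1]:
  step 0 · PE0,1: acc=0; fwd→0 fwd↓0
  step 1 · PE0,1: acc=12; fwd→2 fwd↓12
  step 2 · PE0,1: acc=36; fwd→6 fwd↓36
Under OS (3×3), PE[0][1]:
  step 0 · PE0,1: acc=0; fwd→0 fwd↓0
  step 1 · PE0,1: acc=12; fwd→2 fwd↓6
  step 2 · PE0,1: acc=17; fwd→1 fwd↓5
Under RS (3×2), PE[0][1]:
  step 0 · PE0,1: acc=0; fwd→0 fwd↓0
  step 1 · PE0,1: acc=20; fwd→20 fwd↓6
  step 2 · PE0,1: acc=17; fwd→17 fwd↓5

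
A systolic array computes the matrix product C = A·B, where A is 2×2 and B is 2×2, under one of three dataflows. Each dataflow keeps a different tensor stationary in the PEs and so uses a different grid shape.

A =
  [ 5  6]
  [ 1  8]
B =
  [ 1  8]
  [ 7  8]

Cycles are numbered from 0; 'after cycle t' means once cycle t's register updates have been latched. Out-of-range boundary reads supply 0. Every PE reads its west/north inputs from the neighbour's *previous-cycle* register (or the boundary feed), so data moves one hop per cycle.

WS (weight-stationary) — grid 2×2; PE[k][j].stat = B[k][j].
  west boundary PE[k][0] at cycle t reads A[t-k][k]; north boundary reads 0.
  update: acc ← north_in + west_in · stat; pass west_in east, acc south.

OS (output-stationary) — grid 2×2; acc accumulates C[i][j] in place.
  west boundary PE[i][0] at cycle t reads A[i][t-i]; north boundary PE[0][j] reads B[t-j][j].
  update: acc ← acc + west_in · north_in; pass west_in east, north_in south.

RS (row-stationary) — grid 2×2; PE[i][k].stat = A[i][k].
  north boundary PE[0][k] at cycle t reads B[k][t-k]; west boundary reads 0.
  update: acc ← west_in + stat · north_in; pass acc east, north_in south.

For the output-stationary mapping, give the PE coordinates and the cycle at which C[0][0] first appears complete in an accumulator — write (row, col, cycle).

(row, col, cycle) = (0, 0, 1)

Under OS, C[0][0] lands at PE[0][0]:
  c0 r0c0: 5 / 5 / 1
  c1 r0c0: 47 / 6 / 7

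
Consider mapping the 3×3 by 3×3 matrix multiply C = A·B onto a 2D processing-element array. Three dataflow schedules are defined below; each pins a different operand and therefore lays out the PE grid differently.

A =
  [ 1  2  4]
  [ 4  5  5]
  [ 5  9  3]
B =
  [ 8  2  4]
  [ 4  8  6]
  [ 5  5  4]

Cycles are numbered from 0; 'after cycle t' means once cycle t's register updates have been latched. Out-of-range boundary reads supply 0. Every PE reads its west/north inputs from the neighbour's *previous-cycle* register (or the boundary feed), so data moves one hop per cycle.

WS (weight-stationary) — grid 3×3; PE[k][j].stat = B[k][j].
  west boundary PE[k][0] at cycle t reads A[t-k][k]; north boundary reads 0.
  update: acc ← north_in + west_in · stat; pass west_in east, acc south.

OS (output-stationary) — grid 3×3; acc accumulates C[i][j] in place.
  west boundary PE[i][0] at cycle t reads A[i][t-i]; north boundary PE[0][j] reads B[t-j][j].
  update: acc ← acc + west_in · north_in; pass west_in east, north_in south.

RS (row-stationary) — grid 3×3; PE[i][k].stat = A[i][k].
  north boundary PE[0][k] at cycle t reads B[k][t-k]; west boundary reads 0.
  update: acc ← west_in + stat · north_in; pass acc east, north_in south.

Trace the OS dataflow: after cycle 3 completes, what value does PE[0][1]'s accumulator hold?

PE[0][1].acc = 38

OS on a 3×3 grid — tracing PE[0][1] and its feeders:
  @0  [0,0]  acc 8  |  →1  ↓8
  @0  [0,1]  acc 0  |  →0  ↓0
  @1  [0,0]  acc 16  |  →2  ↓4
  @1  [0,1]  acc 2  |  →1  ↓2
  @2  [0,0]  acc 36  |  →4  ↓5
  @2  [0,1]  acc 18  |  →2  ↓8
  @3  [0,0]  acc 36  |  →0  ↓0
  @3  [0,1]  acc 38  |  →4  ↓5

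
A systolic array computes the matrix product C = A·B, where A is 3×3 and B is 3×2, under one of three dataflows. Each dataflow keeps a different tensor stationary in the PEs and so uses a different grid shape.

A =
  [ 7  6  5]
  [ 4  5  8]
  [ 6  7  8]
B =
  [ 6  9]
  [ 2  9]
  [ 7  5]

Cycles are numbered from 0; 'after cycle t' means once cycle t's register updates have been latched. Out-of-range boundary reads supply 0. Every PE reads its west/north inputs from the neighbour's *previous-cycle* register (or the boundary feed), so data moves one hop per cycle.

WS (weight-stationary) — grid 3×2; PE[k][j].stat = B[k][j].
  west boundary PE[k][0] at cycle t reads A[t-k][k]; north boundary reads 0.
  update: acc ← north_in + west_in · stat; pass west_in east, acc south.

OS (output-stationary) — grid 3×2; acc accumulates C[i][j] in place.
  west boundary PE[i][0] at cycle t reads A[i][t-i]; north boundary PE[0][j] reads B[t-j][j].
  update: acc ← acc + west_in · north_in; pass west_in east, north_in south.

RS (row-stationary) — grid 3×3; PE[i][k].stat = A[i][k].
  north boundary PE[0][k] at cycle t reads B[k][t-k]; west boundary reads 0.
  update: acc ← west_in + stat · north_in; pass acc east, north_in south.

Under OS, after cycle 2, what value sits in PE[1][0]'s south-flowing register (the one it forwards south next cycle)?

register = 2

OS (3×2). Following PE[1][0] plus its west/north inputs:
  @0  [0,0]  acc 42  |  →7  ↓6
  @0  [1,0]  acc 0  |  →0  ↓0
  @1  [0,0]  acc 54  |  →6  ↓2
  @1  [1,0]  acc 24  |  →4  ↓6
  @2  [0,0]  acc 89  |  →5  ↓7
  @2  [1,0]  acc 34  |  →5  ↓2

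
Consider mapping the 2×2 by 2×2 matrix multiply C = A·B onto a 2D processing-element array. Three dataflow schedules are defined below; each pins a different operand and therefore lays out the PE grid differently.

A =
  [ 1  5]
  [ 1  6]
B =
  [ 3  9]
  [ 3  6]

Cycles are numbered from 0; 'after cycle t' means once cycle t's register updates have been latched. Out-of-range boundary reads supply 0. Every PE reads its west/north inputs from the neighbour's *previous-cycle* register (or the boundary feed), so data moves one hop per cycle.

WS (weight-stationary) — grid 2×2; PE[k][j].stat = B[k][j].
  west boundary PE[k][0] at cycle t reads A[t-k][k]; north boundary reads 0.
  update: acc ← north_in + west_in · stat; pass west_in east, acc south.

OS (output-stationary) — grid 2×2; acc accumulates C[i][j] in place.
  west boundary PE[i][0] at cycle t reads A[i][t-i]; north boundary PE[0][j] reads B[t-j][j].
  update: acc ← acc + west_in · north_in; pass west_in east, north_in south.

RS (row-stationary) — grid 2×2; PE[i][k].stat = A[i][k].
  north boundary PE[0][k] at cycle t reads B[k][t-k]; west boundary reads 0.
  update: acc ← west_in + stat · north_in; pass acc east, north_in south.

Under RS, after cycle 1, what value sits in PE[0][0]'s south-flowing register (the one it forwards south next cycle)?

register = 9

RS on a 2×2 grid — tracing PE[0][0] and its feeders:
  cycle 0: PE[0][0] → acc 3, east 3, south 3
  cycle 1: PE[0][0] → acc 9, east 9, south 9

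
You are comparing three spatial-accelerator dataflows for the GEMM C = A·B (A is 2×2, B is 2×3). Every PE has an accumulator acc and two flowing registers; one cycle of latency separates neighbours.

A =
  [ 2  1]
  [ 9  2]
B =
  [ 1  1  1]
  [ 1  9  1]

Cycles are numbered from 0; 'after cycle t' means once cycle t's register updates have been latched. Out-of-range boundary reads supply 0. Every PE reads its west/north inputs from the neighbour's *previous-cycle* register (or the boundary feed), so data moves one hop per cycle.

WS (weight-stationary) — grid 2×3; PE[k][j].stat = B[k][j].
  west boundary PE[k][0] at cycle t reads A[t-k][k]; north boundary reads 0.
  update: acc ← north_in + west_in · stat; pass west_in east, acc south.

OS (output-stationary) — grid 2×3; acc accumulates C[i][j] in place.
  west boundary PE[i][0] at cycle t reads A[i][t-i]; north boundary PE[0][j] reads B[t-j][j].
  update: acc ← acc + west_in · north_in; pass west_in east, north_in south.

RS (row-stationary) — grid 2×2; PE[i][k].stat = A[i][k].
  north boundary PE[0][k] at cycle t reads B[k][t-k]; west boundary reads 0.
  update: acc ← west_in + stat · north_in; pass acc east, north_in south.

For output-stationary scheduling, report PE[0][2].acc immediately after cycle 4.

PE[0][2].acc = 3

Tracing OS — 2×3 array, target PE[0][2]:
  after 0 — PE[0][1] acc=0, pass-E 0, pass-S 0
  after 0 — PE[0][2] acc=0, pass-E 0, pass-S 0
  after 1 — PE[0][1] acc=2, pass-E 2, pass-S 1
  after 1 — PE[0][2] acc=0, pass-E 0, pass-S 0
  after 2 — PE[0][1] acc=11, pass-E 1, pass-S 9
  after 2 — PE[0][2] acc=2, pass-E 2, pass-S 1
  after 3 — PE[0][1] acc=11, pass-E 0, pass-S 0
  after 3 — PE[0][2] acc=3, pass-E 1, pass-S 1
  after 4 — PE[0][1] acc=11, pass-E 0, pass-S 0
  after 4 — PE[0][2] acc=3, pass-E 0, pass-S 0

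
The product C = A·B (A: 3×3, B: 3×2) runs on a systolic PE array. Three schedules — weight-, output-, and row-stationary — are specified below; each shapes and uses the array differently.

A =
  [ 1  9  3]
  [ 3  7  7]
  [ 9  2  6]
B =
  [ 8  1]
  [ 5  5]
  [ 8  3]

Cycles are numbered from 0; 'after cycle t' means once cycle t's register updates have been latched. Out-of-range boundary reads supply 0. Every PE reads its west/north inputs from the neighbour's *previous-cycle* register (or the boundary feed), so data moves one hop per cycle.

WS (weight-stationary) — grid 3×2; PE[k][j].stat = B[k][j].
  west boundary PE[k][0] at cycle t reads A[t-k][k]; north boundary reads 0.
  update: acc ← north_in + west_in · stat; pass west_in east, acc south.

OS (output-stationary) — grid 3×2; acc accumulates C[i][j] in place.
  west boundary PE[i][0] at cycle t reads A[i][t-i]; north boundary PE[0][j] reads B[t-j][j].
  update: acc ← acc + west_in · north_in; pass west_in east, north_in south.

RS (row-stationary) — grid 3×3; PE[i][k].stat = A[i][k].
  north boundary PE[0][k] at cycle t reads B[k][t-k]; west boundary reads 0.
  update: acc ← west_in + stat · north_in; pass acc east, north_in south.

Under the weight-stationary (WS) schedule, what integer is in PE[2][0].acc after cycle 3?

WS 3×2: PE[2][0] cycle-by-cycle (with neighbour feeds):
  step 0 · PE1,0: acc=0; fwd→0 fwd↓0
  step 0 · PE2,0: acc=0; fwd→0 fwd↓0
  step 1 · PE1,0: acc=53; fwd→9 fwd↓53
  step 1 · PE2,0: acc=0; fwd→0 fwd↓0
  step 2 · PE1,0: acc=59; fwd→7 fwd↓59
  step 2 · PE2,0: acc=77; fwd→3 fwd↓77
  step 3 · PE1,0: acc=82; fwd→2 fwd↓82
  step 3 · PE2,0: acc=115; fwd→7 fwd↓115

PE[2][0].acc = 115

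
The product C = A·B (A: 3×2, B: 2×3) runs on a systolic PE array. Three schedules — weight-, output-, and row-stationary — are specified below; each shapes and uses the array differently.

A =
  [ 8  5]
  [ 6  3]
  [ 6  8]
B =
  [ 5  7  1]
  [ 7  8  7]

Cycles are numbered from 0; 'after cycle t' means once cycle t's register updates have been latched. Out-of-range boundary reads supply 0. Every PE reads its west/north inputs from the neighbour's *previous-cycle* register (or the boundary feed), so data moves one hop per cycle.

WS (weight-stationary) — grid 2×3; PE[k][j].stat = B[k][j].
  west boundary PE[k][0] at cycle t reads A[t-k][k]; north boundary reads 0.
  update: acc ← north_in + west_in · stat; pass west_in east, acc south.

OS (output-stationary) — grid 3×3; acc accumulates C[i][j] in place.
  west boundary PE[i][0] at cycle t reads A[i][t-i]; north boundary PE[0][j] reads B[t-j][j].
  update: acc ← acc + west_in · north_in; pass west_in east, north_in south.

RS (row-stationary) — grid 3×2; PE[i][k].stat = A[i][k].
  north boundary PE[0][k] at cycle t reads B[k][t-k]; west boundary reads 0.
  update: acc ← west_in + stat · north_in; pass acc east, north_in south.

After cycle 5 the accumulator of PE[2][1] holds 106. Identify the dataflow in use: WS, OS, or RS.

WS: PE[2][1] is outside its 2×3 grid.
— OS: 3×3; PE[2][1] trace:
  t=0 PE[2][1]: acc=0 h=0 v=0
  t=1 PE[2][1]: acc=0 h=0 v=0
  t=2 PE[2][1]: acc=0 h=0 v=0
  t=3 PE[2][1]: acc=42 h=6 v=7
  t=4 PE[2][1]: acc=106 h=8 v=8
  t=5 PE[2][1]: acc=106 h=0 v=0
— RS: 3×2; PE[2][1] trace:
  t=0 PE[2][1]: acc=0 h=0 v=0
  t=1 PE[2][1]: acc=0 h=0 v=0
  t=2 PE[2][1]: acc=0 h=0 v=0
  t=3 PE[2][1]: acc=86 h=86 v=7
  t=4 PE[2][1]: acc=106 h=106 v=8
  t=5 PE[2][1]: acc=62 h=62 v=7

dataflow = OS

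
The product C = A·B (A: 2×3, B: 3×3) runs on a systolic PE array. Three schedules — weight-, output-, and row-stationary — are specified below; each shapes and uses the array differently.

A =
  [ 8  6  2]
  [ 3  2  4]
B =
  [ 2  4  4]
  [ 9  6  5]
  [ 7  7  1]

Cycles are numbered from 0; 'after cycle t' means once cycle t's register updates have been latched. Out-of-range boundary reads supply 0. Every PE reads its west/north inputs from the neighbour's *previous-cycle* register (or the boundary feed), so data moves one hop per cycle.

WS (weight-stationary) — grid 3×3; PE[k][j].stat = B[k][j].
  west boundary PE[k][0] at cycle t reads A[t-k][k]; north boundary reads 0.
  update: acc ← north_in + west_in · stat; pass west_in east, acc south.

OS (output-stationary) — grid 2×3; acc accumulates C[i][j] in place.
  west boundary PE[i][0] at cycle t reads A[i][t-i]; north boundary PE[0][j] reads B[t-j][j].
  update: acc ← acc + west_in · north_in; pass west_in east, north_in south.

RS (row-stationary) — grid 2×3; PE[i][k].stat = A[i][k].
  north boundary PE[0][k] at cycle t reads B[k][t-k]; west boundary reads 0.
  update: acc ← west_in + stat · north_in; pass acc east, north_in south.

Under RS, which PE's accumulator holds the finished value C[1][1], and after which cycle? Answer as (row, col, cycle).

(row, col, cycle) = (1, 2, 4)

RS: C[1][1] accumulates in PE[1][2]:
  after 0 — PE[1][2] acc=0, pass-E 0, pass-S 0
  after 1 — PE[1][2] acc=0, pass-E 0, pass-S 0
  after 2 — PE[1][2] acc=0, pass-E 0, pass-S 0
  after 3 — PE[1][2] acc=52, pass-E 52, pass-S 7
  after 4 — PE[1][2] acc=52, pass-E 52, pass-S 7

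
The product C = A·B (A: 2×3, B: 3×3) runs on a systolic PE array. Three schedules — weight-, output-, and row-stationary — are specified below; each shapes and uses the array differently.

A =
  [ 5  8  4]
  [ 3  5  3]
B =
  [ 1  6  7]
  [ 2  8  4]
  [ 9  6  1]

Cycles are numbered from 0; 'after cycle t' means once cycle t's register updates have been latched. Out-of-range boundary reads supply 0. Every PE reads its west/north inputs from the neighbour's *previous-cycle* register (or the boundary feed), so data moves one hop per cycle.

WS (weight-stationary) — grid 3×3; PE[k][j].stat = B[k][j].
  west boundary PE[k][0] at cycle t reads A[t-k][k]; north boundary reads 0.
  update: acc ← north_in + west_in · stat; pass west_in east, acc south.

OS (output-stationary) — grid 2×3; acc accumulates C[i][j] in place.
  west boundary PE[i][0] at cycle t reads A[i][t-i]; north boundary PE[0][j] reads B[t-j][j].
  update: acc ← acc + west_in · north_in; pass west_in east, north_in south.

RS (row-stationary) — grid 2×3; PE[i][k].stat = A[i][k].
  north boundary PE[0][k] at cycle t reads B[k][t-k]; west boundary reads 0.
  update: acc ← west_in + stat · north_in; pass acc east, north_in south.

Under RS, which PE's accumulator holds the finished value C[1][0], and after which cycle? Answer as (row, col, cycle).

(row, col, cycle) = (1, 2, 3)

RS: C[1][0] accumulates in PE[1][2]:
  step 0 · PE1,2: acc=0; fwd→0 fwd↓0
  step 1 · PE1,2: acc=0; fwd→0 fwd↓0
  step 2 · PE1,2: acc=0; fwd→0 fwd↓0
  step 3 · PE1,2: acc=40; fwd→40 fwd↓9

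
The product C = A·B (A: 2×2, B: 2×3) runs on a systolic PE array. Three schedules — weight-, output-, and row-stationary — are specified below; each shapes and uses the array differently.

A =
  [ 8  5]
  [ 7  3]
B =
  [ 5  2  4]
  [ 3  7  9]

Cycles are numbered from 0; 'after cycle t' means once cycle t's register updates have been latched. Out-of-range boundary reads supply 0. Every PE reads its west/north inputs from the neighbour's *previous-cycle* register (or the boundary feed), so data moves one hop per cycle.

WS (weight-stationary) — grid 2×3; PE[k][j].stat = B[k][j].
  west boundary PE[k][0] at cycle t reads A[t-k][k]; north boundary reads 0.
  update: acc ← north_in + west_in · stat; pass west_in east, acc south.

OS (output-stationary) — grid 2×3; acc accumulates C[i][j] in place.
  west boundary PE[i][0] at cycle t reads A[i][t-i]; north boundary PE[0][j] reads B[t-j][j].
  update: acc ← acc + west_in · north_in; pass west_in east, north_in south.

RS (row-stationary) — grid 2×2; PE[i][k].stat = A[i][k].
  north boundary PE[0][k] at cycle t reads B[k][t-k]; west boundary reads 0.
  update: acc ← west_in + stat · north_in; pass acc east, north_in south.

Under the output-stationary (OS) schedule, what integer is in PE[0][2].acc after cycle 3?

Tracing OS — 2×3 array, target PE[0][2]:
  [0] (0,1) acc=0 (h:0 v:0)
  [0] (0,2) acc=0 (h:0 v:0)
  [1] (0,1) acc=16 (h:8 v:2)
  [1] (0,2) acc=0 (h:0 v:0)
  [2] (0,1) acc=51 (h:5 v:7)
  [2] (0,2) acc=32 (h:8 v:4)
  [3] (0,1) acc=51 (h:0 v:0)
  [3] (0,2) acc=77 (h:5 v:9)

PE[0][2].acc = 77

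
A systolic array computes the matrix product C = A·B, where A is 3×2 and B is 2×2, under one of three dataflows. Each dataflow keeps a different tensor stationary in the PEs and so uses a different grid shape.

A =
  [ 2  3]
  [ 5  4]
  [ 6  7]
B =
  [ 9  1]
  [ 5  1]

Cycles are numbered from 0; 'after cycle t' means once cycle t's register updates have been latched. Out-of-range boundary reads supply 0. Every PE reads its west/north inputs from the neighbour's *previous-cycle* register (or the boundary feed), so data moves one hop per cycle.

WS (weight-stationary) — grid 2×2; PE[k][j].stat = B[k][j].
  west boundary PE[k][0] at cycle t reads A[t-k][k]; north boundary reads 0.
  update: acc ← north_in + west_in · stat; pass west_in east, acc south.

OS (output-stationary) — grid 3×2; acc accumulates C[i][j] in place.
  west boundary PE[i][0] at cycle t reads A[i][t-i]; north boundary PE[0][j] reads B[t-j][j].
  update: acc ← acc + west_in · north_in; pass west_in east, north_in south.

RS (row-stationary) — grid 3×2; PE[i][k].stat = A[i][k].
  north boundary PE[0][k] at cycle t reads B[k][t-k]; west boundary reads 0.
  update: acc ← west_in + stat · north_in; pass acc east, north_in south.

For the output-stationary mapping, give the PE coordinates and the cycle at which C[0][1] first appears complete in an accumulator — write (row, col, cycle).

Under OS, C[0][1] lands at PE[0][1]:
  @0  [0,1]  acc 0  |  →0  ↓0
  @1  [0,1]  acc 2  |  →2  ↓1
  @2  [0,1]  acc 5  |  →3  ↓1

(row, col, cycle) = (0, 1, 2)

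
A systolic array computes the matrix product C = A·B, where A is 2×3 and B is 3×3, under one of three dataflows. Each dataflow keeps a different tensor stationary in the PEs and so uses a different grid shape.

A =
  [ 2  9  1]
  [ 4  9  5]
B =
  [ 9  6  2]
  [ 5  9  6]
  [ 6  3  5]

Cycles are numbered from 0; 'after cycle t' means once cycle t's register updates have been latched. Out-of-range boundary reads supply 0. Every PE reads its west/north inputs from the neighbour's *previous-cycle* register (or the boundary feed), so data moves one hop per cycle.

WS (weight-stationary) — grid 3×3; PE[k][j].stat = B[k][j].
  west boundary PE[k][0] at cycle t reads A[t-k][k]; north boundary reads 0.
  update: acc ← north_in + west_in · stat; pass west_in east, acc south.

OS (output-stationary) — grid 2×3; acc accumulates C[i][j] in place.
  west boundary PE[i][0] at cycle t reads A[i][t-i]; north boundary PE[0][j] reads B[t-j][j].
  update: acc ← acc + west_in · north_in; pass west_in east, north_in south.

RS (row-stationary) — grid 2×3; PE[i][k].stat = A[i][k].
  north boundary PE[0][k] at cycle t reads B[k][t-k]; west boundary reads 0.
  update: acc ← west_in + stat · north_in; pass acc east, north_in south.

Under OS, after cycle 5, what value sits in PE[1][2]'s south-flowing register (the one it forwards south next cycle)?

OS on a 2×3 grid — tracing PE[1][2] and its feeders:
  cycle 0: PE[0][2] → acc 0, east 0, south 0
  cycle 0: PE[1][1] → acc 0, east 0, south 0
  cycle 0: PE[1][2] → acc 0, east 0, south 0
  cycle 1: PE[0][2] → acc 0, east 0, south 0
  cycle 1: PE[1][1] → acc 0, east 0, south 0
  cycle 1: PE[1][2] → acc 0, east 0, south 0
  cycle 2: PE[0][2] → acc 4, east 2, south 2
  cycle 2: PE[1][1] → acc 24, east 4, south 6
  cycle 2: PE[1][2] → acc 0, east 0, south 0
  cycle 3: PE[0][2] → acc 58, east 9, south 6
  cycle 3: PE[1][1] → acc 105, east 9, south 9
  cycle 3: PE[1][2] → acc 8, east 4, south 2
  cycle 4: PE[0][2] → acc 63, east 1, south 5
  cycle 4: PE[1][1] → acc 120, east 5, south 3
  cycle 4: PE[1][2] → acc 62, east 9, south 6
  cycle 5: PE[0][2] → acc 63, east 0, south 0
  cycle 5: PE[1][1] → acc 120, east 0, south 0
  cycle 5: PE[1][2] → acc 87, east 5, south 5

register = 5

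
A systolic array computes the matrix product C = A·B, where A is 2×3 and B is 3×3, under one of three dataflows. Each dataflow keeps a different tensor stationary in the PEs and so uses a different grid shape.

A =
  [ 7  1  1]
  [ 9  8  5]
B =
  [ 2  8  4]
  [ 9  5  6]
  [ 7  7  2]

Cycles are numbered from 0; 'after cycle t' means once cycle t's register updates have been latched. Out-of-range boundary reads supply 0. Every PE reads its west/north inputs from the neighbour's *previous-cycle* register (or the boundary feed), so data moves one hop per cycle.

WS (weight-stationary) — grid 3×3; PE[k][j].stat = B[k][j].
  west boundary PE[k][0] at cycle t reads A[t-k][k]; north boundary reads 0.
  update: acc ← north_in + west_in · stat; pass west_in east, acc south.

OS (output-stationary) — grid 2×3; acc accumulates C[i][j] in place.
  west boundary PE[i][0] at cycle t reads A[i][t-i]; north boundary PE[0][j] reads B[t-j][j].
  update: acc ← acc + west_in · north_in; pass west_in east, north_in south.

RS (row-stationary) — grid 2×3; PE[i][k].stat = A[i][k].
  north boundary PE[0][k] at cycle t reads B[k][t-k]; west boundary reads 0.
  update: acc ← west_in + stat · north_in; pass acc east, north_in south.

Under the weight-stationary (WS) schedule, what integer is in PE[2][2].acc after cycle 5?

Tracing WS — 3×3 array, target PE[2][2]:
  step 0 · PE1,2: acc=0; fwd→0 fwd↓0
  step 0 · PE2,1: acc=0; fwd→0 fwd↓0
  step 0 · PE2,2: acc=0; fwd→0 fwd↓0
  step 1 · PE1,2: acc=0; fwd→0 fwd↓0
  step 1 · PE2,1: acc=0; fwd→0 fwd↓0
  step 1 · PE2,2: acc=0; fwd→0 fwd↓0
  step 2 · PE1,2: acc=0; fwd→0 fwd↓0
  step 2 · PE2,1: acc=0; fwd→0 fwd↓0
  step 2 · PE2,2: acc=0; fwd→0 fwd↓0
  step 3 · PE1,2: acc=34; fwd→1 fwd↓34
  step 3 · PE2,1: acc=68; fwd→1 fwd↓68
  step 3 · PE2,2: acc=0; fwd→0 fwd↓0
  step 4 · PE1,2: acc=84; fwd→8 fwd↓84
  step 4 · PE2,1: acc=147; fwd→5 fwd↓147
  step 4 · PE2,2: acc=36; fwd→1 fwd↓36
  step 5 · PE1,2: acc=0; fwd→0 fwd↓0
  step 5 · PE2,1: acc=0; fwd→0 fwd↓0
  step 5 · PE2,2: acc=94; fwd→5 fwd↓94

PE[2][2].acc = 94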